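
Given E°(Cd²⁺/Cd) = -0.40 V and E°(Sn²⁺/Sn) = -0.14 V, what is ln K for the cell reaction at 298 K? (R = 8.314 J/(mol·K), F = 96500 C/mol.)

ln K = 20.3

E°_cell = -0.14 − (-0.40) = 0.26 V, with n = 2 electrons transferred.
At equilibrium E = 0, so the Nernst equation gives ln K = nFE°/RT = (2)(96500)(0.26)/((8.314)(298)) = 20.25.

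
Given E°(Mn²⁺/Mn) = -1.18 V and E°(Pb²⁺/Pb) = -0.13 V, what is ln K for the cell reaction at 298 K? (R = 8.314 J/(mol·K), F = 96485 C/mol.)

E°_cell = -0.13 − (-1.18) = 1.05 V, with n = 2 electrons transferred.
At equilibrium E = 0, so the Nernst equation gives ln K = nFE°/RT = (2)(96485)(1.05)/((8.314)(298)) = 81.78.

ln K = 81.8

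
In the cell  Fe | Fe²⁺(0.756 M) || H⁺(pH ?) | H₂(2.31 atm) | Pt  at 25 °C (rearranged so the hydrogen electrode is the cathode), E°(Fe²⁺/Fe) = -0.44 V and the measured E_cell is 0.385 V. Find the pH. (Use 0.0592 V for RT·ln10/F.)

pH = 0.81

E°_cell = 0.44 V and n = 2.
log Q = n(E° − E)/0.0592 = 2×(0.44 − 0.385)/0.0592 = 1.858.
With Q = [Fe²⁺]·P(H₂) / [H⁺]^2, solving for [H⁺] gives log[H⁺] = -0.808, so pH = 0.81.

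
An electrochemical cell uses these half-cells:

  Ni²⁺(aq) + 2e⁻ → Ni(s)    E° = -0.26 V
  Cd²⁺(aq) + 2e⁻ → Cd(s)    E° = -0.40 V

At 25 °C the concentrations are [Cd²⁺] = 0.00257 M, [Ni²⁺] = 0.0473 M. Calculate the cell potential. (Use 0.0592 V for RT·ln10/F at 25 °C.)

0.177 V

The Ni²⁺/Ni couple has the higher reduction potential and acts as the cathode, so E°_cell = -0.26 − (-0.40) = 0.14 V.
Balancing electrons gives n = 2; the reaction quotient is Q = [Cd²⁺]/[Ni²⁺] = 0.0543.
At 25 °C, E = E° − (0.0592/n) log Q = 0.14 − (0.0592/2)(-1.265) = 0.140 + 0.037 = 0.177 V.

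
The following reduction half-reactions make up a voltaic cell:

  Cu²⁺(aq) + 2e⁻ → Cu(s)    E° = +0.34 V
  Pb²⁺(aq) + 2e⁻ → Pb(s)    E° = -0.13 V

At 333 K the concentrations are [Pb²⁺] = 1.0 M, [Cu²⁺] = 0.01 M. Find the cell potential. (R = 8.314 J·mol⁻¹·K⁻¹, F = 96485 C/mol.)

The Cu²⁺/Cu couple has the higher reduction potential and acts as the cathode, so E°_cell = +0.34 − (-0.13) = 0.47 V.
Balancing electrons gives n = 2; the reaction quotient is Q = [Pb²⁺]/[Cu²⁺] = 100.
E = E° − (RT/nF) ln Q = 0.47 − (8.314×333)/(2×96485) × (4.605) = 0.470 − 0.066 = 0.404 V.

0.404 V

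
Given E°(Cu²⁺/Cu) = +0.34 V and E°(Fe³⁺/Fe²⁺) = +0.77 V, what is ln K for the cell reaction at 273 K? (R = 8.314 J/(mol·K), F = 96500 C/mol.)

ln K = 36.6

E°_cell = +0.77 − (+0.34) = 0.43 V, with n = 2 electrons transferred.
At equilibrium E = 0, so the Nernst equation gives ln K = nFE°/RT = (2)(96500)(0.43)/((8.314)(273)) = 36.56.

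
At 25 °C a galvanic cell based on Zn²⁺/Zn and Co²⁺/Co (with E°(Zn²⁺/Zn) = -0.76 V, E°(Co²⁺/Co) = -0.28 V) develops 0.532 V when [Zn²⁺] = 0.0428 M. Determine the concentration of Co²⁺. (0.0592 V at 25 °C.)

From the Nernst equation, log Q = n(E° − E)/0.0592 = 2(0.48 − 0.532)/0.0592 = -1.757, so Q = 0.0175.
With Q = [Zn²⁺]/[Co²⁺] and the known concentrations, [Co²⁺] in the denominator gives [Co²⁺] = 2.4 M.

2.4 M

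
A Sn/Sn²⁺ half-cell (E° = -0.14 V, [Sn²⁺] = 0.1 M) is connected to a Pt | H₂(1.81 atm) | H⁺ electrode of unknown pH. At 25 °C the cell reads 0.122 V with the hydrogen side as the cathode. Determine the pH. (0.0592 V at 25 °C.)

E°_cell = 0.14 V and n = 2.
log Q = n(E° − E)/0.0592 = 2×(0.14 − 0.122)/0.0592 = 0.608.
With Q = [Sn²⁺]·P(H₂) / [H⁺]^2, solving for [H⁺] gives log[H⁺] = -0.675, so pH = 0.68.

pH = 0.68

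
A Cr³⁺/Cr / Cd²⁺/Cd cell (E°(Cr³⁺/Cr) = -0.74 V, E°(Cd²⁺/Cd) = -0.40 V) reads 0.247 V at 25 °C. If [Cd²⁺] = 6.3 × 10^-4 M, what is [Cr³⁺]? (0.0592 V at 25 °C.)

0.82 M

From the Nernst equation, log Q = n(E° − E)/0.0592 = 6(0.34 − 0.247)/0.0592 = 9.426, so Q = 2.66 × 10^9.
With Q = [Cr³⁺]^2/[Cd²⁺]^3 and the known concentrations, [Cr³⁺]^2 in the numerator gives [Cr³⁺] = 0.82 M.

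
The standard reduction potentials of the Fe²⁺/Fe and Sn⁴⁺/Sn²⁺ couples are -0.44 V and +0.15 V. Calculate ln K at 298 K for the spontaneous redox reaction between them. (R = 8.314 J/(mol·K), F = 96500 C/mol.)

ln K = 46.0

E°_cell = +0.15 − (-0.44) = 0.59 V, with n = 2 electrons transferred.
At equilibrium E = 0, so the Nernst equation gives ln K = nFE°/RT = (2)(96500)(0.59)/((8.314)(298)) = 45.96.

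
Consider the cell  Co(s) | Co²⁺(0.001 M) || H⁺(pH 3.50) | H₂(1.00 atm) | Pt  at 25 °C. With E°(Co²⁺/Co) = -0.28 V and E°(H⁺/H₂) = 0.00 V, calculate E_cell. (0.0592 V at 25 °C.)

The hydrogen couple is the cathode, so E°_cell = 0.28 V; n = 2.
[H⁺] = 10^(−3.50) = 3.2 × 10^-4 M, and Q = [Co²⁺]·P(H₂) / [H⁺]^2 = 1 × 10^4.
E = E° − (0.0592/2) log Q = 0.28 − (0.0592/2)(4.000) = 0.162 V.

0.16 V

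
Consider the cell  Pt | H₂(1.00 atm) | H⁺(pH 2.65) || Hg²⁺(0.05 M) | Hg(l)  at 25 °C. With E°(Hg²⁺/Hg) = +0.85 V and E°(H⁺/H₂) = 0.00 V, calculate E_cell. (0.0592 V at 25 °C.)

The Hg²⁺/Hg couple is the cathode, so E°_cell = 0.85 V; n = 2.
[H⁺] = 10^(−2.65) = 0.0022 M, and Q = [H⁺]^2 / ([Hg²⁺]·P(H₂)) = 1 × 10^-4.
E = E° − (0.0592/2) log Q = 0.85 − (0.0592/2)(-3.999) = 0.968 V.

0.97 V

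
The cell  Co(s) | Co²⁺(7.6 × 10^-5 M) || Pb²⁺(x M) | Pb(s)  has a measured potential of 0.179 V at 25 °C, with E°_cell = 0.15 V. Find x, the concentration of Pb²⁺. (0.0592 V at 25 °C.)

7.3 × 10^-4 M

From the Nernst equation, log Q = n(E° − E)/0.0592 = 2(0.15 − 0.179)/0.0592 = -0.980, so Q = 0.105.
With Q = [Co²⁺]/[Pb²⁺] and the known concentrations, [Pb²⁺] in the denominator gives [Pb²⁺] = 7.3 × 10^-4 M.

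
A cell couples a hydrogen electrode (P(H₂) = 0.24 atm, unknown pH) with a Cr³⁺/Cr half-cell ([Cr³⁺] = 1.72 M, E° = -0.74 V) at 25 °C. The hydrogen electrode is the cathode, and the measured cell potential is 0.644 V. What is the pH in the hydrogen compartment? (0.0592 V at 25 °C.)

pH = 1.85

E°_cell = 0.74 V and n = 6.
log Q = n(E° − E)/0.0592 = 6×(0.74 − 0.644)/0.0592 = 9.730.
With Q = [Cr³⁺]^2·P(H₂)^3 / [H⁺]^6, solving for [H⁺] gives log[H⁺] = -1.853, so pH = 1.85.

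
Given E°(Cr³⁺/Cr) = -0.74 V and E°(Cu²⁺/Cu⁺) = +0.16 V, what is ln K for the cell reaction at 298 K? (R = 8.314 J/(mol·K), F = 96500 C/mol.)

E°_cell = +0.16 − (-0.74) = 0.90 V, with n = 3 electrons transferred.
At equilibrium E = 0, so the Nernst equation gives ln K = nFE°/RT = (3)(96500)(0.90)/((8.314)(298)) = 105.16.

ln K = 105.2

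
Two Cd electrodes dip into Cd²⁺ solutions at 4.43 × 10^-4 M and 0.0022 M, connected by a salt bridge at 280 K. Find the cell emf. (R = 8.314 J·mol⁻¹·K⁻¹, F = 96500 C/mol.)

0.019 V

Both half-cells are Cd²⁺/Cd, so E°_cell = 0. The concentrated side is the cathode; the cell reaction moves Cd²⁺ from high to low concentration with n = 2.
Q = [Cd²⁺]_dilute/[Cd²⁺]_conc = 4.43 × 10^-4/0.0022 = 0.201.
E = 0 − (RT/nF) ln Q = −((8.314×280)/(2×96500))(-1.603) = 0.0193 V.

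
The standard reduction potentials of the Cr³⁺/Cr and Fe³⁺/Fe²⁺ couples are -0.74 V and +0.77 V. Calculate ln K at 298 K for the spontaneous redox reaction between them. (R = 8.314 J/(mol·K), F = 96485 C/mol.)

E°_cell = +0.77 − (-0.74) = 1.51 V, with n = 3 electrons transferred.
At equilibrium E = 0, so the Nernst equation gives ln K = nFE°/RT = (3)(96485)(1.51)/((8.314)(298)) = 176.41.

ln K = 176.4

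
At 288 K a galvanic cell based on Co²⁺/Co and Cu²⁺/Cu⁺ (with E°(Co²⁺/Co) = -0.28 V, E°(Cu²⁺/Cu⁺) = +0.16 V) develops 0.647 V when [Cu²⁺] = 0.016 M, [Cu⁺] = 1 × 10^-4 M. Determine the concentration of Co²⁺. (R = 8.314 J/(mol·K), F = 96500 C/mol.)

0.0015 M

From the Nernst equation, ln Q = nF(E° − E)/RT = 2×96500×(0.44 − 0.647)/(8.314×288) = -16.685, so Q = 5.67 × 10^-8.
With Q = [Co²⁺]·[Cu⁺]^2/[Cu²⁺]^2 and the known concentrations, [Co²⁺] in the numerator gives [Co²⁺] = 0.0015 M.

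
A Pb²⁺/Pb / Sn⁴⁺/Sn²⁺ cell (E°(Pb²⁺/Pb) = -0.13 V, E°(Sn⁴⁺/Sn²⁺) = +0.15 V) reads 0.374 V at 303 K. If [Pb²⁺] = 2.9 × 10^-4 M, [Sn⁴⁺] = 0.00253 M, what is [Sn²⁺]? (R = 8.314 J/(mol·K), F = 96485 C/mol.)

0.0065 M

From the Nernst equation, ln Q = nF(E° − E)/RT = 2×96485×(0.28 − 0.374)/(8.314×303) = -7.201, so Q = 7.46 × 10^-4.
With Q = [Pb²⁺]·[Sn²⁺]/[Sn⁴⁺] and the known concentrations, [Sn²⁺] in the numerator gives [Sn²⁺] = 0.0065 M.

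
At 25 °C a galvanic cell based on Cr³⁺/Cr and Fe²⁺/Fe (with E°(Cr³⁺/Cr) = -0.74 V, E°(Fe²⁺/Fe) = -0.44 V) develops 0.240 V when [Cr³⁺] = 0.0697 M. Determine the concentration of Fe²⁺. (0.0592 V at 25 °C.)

0.0016 M

From the Nernst equation, log Q = n(E° − E)/0.0592 = 6(0.30 − 0.240)/0.0592 = 6.081, so Q = 1.21 × 10^6.
With Q = [Cr³⁺]^2/[Fe²⁺]^3 and the known concentrations, [Fe²⁺]^3 in the denominator gives [Fe²⁺] = 0.0016 M.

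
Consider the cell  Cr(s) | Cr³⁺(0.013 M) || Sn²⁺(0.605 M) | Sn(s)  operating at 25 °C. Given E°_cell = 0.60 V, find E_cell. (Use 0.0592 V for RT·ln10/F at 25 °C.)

Balancing electrons gives n = 6; the reaction quotient is Q = [Cr³⁺]^2/[Sn²⁺]^3 = 7.63 × 10^-4.
At 25 °C, E = E° − (0.0592/n) log Q = 0.60 − (0.0592/6)(-3.117) = 0.600 + 0.031 = 0.631 V.

0.631 V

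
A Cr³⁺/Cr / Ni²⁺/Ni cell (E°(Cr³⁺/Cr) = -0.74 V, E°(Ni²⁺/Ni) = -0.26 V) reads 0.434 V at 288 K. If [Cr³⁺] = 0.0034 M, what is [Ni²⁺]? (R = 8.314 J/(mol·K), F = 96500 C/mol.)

5.5 × 10^-4 M

From the Nernst equation, ln Q = nF(E° − E)/RT = 6×96500×(0.48 − 0.434)/(8.314×288) = 11.123, so Q = 6.77 × 10^4.
With Q = [Cr³⁺]^2/[Ni²⁺]^3 and the known concentrations, [Ni²⁺]^3 in the denominator gives [Ni²⁺] = 5.5 × 10^-4 M.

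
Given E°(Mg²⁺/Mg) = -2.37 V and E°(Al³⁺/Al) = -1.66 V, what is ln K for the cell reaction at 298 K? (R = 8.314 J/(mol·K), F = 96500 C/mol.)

ln K = 165.9

E°_cell = -1.66 − (-2.37) = 0.71 V, with n = 6 electrons transferred.
At equilibrium E = 0, so the Nernst equation gives ln K = nFE°/RT = (6)(96500)(0.71)/((8.314)(298)) = 165.92.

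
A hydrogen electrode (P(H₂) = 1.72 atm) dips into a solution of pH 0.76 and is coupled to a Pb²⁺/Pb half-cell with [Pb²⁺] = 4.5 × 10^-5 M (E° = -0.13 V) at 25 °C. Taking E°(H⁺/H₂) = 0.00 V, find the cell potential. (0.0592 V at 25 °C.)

0.21 V

The hydrogen couple is the cathode, so E°_cell = 0.13 V; n = 2.
[H⁺] = 10^(−0.76) = 0.17 M, and Q = [Pb²⁺]·P(H₂) / [H⁺]^2 = 0.00256.
E = E° − (0.0592/2) log Q = 0.13 − (0.0592/2)(-2.591) = 0.207 V.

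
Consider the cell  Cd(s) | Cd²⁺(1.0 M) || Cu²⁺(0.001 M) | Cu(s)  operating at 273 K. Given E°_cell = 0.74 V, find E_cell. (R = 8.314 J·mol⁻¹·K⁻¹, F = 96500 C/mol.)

Balancing electrons gives n = 2; the reaction quotient is Q = [Cd²⁺]/[Cu²⁺] = 1000.
E = E° − (RT/nF) ln Q = 0.74 − (8.314×273)/(2×96500) × (6.908) = 0.740 − 0.081 = 0.659 V.

0.659 V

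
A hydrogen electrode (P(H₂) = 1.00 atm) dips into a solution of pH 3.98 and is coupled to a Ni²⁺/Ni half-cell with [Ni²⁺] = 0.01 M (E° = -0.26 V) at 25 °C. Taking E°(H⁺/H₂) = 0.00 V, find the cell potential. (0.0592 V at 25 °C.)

0.084 V

The hydrogen couple is the cathode, so E°_cell = 0.26 V; n = 2.
[H⁺] = 10^(−3.98) = 1 × 10^-4 M, and Q = [Ni²⁺]·P(H₂) / [H⁺]^2 = 9.12 × 10^5.
E = E° − (0.0592/2) log Q = 0.26 − (0.0592/2)(5.960) = 0.084 V.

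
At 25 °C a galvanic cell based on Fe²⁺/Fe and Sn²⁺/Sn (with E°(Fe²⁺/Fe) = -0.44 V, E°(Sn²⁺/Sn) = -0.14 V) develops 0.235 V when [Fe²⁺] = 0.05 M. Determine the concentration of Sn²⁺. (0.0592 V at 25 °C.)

3.2 × 10^-4 M

From the Nernst equation, log Q = n(E° − E)/0.0592 = 2(0.30 − 0.235)/0.0592 = 2.196, so Q = 157.
With Q = [Fe²⁺]/[Sn²⁺] and the known concentrations, [Sn²⁺] in the denominator gives [Sn²⁺] = 3.2 × 10^-4 M.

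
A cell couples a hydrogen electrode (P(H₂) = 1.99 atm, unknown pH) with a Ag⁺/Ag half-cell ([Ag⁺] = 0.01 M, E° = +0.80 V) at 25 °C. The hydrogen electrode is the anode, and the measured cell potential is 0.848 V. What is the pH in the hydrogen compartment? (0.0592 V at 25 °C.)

pH = 2.66

E°_cell = 0.80 V and n = 2.
log Q = n(E° − E)/0.0592 = 2×(0.80 − 0.848)/0.0592 = -1.622.
With Q = [H⁺]^2 / ([Ag⁺]^2·P(H₂)), solving for [H⁺] gives log[H⁺] = -2.661, so pH = 2.66.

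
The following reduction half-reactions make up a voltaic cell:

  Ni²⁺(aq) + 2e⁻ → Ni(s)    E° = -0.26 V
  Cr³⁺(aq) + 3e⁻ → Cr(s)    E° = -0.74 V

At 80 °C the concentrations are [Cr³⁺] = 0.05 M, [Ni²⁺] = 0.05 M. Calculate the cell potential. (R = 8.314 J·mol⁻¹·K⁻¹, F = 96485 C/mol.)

0.465 V

The Ni²⁺/Ni couple has the higher reduction potential and acts as the cathode, so E°_cell = -0.26 − (-0.74) = 0.48 V.
Balancing electrons gives n = 6; the reaction quotient is Q = [Cr³⁺]^2/[Ni²⁺]^3 = 20.0.
E = E° − (RT/nF) ln Q = 0.48 − (8.314×353)/(6×96485) × (2.996) = 0.480 − 0.015 = 0.465 V.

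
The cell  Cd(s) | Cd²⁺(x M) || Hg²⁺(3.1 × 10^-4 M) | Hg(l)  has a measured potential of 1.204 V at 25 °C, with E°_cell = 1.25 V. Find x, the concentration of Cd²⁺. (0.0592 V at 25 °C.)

From the Nernst equation, log Q = n(E° − E)/0.0592 = 2(1.25 − 1.204)/0.0592 = 1.554, so Q = 35.8.
With Q = [Cd²⁺]/[Hg²⁺] and the known concentrations, [Cd²⁺] in the numerator gives [Cd²⁺] = 0.011 M.

0.011 M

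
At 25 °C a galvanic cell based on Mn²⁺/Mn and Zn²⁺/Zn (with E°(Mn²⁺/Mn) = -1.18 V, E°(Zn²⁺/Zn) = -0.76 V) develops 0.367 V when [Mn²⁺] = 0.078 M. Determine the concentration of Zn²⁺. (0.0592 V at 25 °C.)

0.0013 M

From the Nernst equation, log Q = n(E° − E)/0.0592 = 2(0.42 − 0.367)/0.0592 = 1.791, so Q = 61.7.
With Q = [Mn²⁺]/[Zn²⁺] and the known concentrations, [Zn²⁺] in the denominator gives [Zn²⁺] = 0.0013 M.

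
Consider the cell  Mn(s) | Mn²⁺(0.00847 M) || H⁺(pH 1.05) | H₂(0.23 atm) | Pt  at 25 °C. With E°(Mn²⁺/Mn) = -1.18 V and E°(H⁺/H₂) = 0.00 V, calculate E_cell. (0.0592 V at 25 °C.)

The hydrogen couple is the cathode, so E°_cell = 1.18 V; n = 2.
[H⁺] = 10^(−1.05) = 0.089 M, and Q = [Mn²⁺]·P(H₂) / [H⁺]^2 = 0.245.
E = E° − (0.0592/2) log Q = 1.18 − (0.0592/2)(-0.610) = 1.198 V.

1.20 V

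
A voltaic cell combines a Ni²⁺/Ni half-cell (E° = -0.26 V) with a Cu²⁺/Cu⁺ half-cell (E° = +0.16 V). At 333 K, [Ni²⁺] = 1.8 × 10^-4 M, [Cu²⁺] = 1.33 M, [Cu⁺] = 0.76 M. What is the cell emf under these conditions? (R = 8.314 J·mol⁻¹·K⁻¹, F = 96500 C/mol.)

The Cu²⁺/Cu⁺ couple has the higher reduction potential and acts as the cathode, so E°_cell = +0.16 − (-0.26) = 0.42 V.
Balancing electrons gives n = 2; the reaction quotient is Q = [Ni²⁺]·[Cu⁺]^2/[Cu²⁺]^2 = 5.88 × 10^-5.
E = E° − (RT/nF) ln Q = 0.42 − (8.314×333)/(2×96500) × (-9.742) = 0.420 + 0.140 = 0.560 V.

0.560 V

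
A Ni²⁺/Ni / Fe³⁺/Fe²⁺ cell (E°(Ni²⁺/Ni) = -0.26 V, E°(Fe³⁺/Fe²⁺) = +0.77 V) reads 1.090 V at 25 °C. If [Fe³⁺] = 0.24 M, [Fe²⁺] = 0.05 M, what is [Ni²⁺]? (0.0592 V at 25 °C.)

From the Nernst equation, log Q = n(E° − E)/0.0592 = 2(1.03 − 1.090)/0.0592 = -2.027, so Q = 0.00940.
With Q = [Ni²⁺]·[Fe²⁺]^2/[Fe³⁺]^2 and the known concentrations, [Ni²⁺] in the numerator gives [Ni²⁺] = 0.22 M.

0.22 M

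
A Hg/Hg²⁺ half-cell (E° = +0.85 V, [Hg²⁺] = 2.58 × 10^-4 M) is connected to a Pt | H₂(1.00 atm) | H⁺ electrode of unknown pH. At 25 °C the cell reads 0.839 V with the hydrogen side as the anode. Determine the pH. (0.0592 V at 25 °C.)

pH = 1.61

E°_cell = 0.85 V and n = 2.
log Q = n(E° − E)/0.0592 = 2×(0.85 − 0.839)/0.0592 = 0.372.
With Q = [H⁺]^2 / ([Hg²⁺]·P(H₂)), solving for [H⁺] gives log[H⁺] = -1.608, so pH = 1.61.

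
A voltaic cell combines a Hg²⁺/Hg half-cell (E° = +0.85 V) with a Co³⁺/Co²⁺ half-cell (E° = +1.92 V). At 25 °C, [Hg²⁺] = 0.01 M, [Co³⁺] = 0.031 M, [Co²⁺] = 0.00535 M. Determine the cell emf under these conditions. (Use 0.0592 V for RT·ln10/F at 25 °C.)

1.17 V

The Co³⁺/Co²⁺ couple has the higher reduction potential and acts as the cathode, so E°_cell = +1.92 − (+0.85) = 1.07 V.
Balancing electrons gives n = 2; the reaction quotient is Q = [Hg²⁺]·[Co²⁺]^2/[Co³⁺]^2 = 2.98 × 10^-4.
At 25 °C, E = E° − (0.0592/n) log Q = 1.07 − (0.0592/2)(-3.526) = 1.070 + 0.104 = 1.174 V.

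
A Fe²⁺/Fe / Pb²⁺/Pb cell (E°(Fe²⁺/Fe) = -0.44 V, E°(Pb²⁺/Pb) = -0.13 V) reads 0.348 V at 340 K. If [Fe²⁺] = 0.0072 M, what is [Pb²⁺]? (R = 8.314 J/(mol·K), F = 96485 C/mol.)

From the Nernst equation, ln Q = nF(E° − E)/RT = 2×96485×(0.31 − 0.348)/(8.314×340) = -2.594, so Q = 0.0747.
With Q = [Fe²⁺]/[Pb²⁺] and the known concentrations, [Pb²⁺] in the denominator gives [Pb²⁺] = 0.096 M.

0.096 M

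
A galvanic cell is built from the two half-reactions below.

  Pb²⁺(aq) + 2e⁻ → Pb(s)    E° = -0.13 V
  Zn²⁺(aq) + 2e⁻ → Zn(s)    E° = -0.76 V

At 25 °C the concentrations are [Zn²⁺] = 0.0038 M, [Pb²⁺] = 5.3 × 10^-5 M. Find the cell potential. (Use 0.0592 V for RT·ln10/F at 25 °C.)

0.575 V

The Pb²⁺/Pb couple has the higher reduction potential and acts as the cathode, so E°_cell = -0.13 − (-0.76) = 0.63 V.
Balancing electrons gives n = 2; the reaction quotient is Q = [Zn²⁺]/[Pb²⁺] = 71.7.
At 25 °C, E = E° − (0.0592/n) log Q = 0.63 − (0.0592/2)(1.856) = 0.630 − 0.055 = 0.575 V.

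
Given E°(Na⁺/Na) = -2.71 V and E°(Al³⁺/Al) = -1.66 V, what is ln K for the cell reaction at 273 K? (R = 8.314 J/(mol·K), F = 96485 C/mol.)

E°_cell = -1.66 − (-2.71) = 1.05 V, with n = 3 electrons transferred.
At equilibrium E = 0, so the Nernst equation gives ln K = nFE°/RT = (3)(96485)(1.05)/((8.314)(273)) = 133.91.

ln K = 133.9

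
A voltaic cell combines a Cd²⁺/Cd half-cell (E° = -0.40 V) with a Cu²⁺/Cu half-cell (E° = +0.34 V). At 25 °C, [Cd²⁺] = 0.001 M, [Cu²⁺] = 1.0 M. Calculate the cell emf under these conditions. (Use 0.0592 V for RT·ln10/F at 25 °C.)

The Cu²⁺/Cu couple has the higher reduction potential and acts as the cathode, so E°_cell = +0.34 − (-0.40) = 0.74 V.
Balancing electrons gives n = 2; the reaction quotient is Q = [Cd²⁺]/[Cu²⁺] = 0.00100.
At 25 °C, E = E° − (0.0592/n) log Q = 0.74 − (0.0592/2)(-3.000) = 0.740 + 0.089 = 0.829 V.

0.829 V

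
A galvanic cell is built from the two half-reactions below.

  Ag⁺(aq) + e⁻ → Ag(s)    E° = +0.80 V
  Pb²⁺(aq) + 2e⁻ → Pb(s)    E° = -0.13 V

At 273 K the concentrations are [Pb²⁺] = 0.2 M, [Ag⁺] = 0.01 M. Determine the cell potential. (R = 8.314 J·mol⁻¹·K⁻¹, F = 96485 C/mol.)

0.841 V

The Ag⁺/Ag couple has the higher reduction potential and acts as the cathode, so E°_cell = +0.80 − (-0.13) = 0.93 V.
Balancing electrons gives n = 2; the reaction quotient is Q = [Pb²⁺]/[Ag⁺]^2 = 2000.
E = E° − (RT/nF) ln Q = 0.93 − (8.314×273)/(2×96485) × (7.601) = 0.930 − 0.089 = 0.841 V.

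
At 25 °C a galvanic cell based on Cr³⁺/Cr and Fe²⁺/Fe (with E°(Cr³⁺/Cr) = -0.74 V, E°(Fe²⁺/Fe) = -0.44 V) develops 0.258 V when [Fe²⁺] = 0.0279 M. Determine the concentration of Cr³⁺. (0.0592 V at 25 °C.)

0.63 M

From the Nernst equation, log Q = n(E° − E)/0.0592 = 6(0.30 − 0.258)/0.0592 = 4.257, so Q = 1.81 × 10^4.
With Q = [Cr³⁺]^2/[Fe²⁺]^3 and the known concentrations, [Cr³⁺]^2 in the numerator gives [Cr³⁺] = 0.63 M.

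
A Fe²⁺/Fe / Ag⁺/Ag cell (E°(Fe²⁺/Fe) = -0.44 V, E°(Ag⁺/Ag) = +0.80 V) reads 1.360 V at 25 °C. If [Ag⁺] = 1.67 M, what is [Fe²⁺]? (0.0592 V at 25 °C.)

2.5 × 10^-4 M

From the Nernst equation, log Q = n(E° − E)/0.0592 = 2(1.24 − 1.360)/0.0592 = -4.054, so Q = 8.83 × 10^-5.
With Q = [Fe²⁺]/[Ag⁺]^2 and the known concentrations, [Fe²⁺] in the numerator gives [Fe²⁺] = 2.5 × 10^-4 M.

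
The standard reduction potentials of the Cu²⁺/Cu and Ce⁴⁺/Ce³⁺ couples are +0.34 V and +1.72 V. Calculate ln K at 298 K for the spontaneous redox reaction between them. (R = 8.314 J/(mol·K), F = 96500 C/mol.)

ln K = 107.5

E°_cell = +1.72 − (+0.34) = 1.38 V, with n = 2 electrons transferred.
At equilibrium E = 0, so the Nernst equation gives ln K = nFE°/RT = (2)(96500)(1.38)/((8.314)(298)) = 107.50.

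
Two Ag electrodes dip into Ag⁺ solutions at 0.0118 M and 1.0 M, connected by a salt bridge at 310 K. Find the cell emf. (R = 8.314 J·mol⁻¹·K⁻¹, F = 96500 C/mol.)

0.12 V

Both half-cells are Ag⁺/Ag, so E°_cell = 0. The concentrated side is the cathode; the cell reaction moves Ag⁺ from high to low concentration with n = 1.
Q = [Ag⁺]_dilute/[Ag⁺]_conc = 0.0118/1.0 = 0.0118.
E = 0 − (RT/nF) ln Q = −((8.314×310)/(1×96500))(-4.440) = 0.1186 V.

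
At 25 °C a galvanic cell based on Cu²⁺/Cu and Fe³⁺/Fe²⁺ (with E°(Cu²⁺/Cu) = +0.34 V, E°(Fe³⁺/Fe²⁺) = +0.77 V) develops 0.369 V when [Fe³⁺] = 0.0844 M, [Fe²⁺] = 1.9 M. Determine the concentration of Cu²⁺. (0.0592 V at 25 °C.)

0.23 M

From the Nernst equation, log Q = n(E° − E)/0.0592 = 2(0.43 − 0.369)/0.0592 = 2.061, so Q = 115.
With Q = [Cu²⁺]·[Fe²⁺]^2/[Fe³⁺]^2 and the known concentrations, [Cu²⁺] in the numerator gives [Cu²⁺] = 0.23 M.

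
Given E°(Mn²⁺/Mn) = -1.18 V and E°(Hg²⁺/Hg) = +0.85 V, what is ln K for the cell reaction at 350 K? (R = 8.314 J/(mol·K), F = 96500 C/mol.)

ln K = 134.6

E°_cell = +0.85 − (-1.18) = 2.03 V, with n = 2 electrons transferred.
At equilibrium E = 0, so the Nernst equation gives ln K = nFE°/RT = (2)(96500)(2.03)/((8.314)(350)) = 134.64.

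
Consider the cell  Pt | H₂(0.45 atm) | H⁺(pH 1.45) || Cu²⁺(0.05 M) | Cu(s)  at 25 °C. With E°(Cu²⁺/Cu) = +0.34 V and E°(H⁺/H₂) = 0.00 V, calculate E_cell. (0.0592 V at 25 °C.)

0.38 V

The Cu²⁺/Cu couple is the cathode, so E°_cell = 0.34 V; n = 2.
[H⁺] = 10^(−1.45) = 0.035 M, and Q = [H⁺]^2 / ([Cu²⁺]·P(H₂)) = 0.0560.
E = E° − (0.0592/2) log Q = 0.34 − (0.0592/2)(-1.252) = 0.377 V.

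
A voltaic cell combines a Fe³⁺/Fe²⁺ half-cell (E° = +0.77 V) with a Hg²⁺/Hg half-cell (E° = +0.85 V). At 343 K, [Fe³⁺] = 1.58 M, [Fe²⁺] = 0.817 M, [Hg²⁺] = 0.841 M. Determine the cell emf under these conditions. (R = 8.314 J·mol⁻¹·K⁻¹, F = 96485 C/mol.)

The Hg²⁺/Hg couple has the higher reduction potential and acts as the cathode, so E°_cell = +0.85 − (+0.77) = 0.08 V.
Balancing electrons gives n = 2; the reaction quotient is Q = [Fe³⁺]^2/([Fe²⁺]^2·[Hg²⁺]) = 4.45.
E = E° − (RT/nF) ln Q = 0.08 − (8.314×343)/(2×96485) × (1.492) = 0.080 − 0.022 = 0.058 V.

0.058 V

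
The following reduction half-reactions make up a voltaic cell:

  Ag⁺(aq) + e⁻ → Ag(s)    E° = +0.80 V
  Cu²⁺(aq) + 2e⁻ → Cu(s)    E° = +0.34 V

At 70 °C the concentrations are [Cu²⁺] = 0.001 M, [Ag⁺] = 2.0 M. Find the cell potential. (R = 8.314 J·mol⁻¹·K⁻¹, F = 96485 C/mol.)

0.583 V

The Ag⁺/Ag couple has the higher reduction potential and acts as the cathode, so E°_cell = +0.80 − (+0.34) = 0.46 V.
Balancing electrons gives n = 2; the reaction quotient is Q = [Cu²⁺]/[Ag⁺]^2 = 2.5 × 10^-4.
E = E° − (RT/nF) ln Q = 0.46 − (8.314×343)/(2×96485) × (-8.294) = 0.460 + 0.123 = 0.583 V.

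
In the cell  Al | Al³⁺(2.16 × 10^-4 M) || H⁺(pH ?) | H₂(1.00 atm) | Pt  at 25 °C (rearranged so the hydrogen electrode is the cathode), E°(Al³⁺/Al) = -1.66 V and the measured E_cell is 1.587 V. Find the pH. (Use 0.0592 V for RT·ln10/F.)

E°_cell = 1.66 V and n = 6.
log Q = n(E° − E)/0.0592 = 6×(1.66 − 1.587)/0.0592 = 7.399.
With Q = [Al³⁺]^2·P(H₂)^3 / [H⁺]^6, solving for [H⁺] gives log[H⁺] = -2.455, so pH = 2.45.

pH = 2.45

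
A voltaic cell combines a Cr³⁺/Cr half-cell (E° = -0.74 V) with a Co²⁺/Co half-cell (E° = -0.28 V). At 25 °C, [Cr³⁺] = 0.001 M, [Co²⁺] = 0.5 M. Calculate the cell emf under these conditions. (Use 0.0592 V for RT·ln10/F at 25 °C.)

The Co²⁺/Co couple has the higher reduction potential and acts as the cathode, so E°_cell = -0.28 − (-0.74) = 0.46 V.
Balancing electrons gives n = 6; the reaction quotient is Q = [Cr³⁺]^2/[Co²⁺]^3 = 8 × 10^-6.
At 25 °C, E = E° − (0.0592/n) log Q = 0.46 − (0.0592/6)(-5.097) = 0.460 + 0.050 = 0.510 V.

0.510 V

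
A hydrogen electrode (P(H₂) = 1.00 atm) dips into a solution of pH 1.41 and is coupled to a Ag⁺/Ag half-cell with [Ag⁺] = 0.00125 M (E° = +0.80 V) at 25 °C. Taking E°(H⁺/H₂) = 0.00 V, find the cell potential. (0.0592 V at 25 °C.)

0.71 V

The Ag⁺/Ag couple is the cathode, so E°_cell = 0.80 V; n = 2.
[H⁺] = 10^(−1.41) = 0.039 M, and Q = [H⁺]^2 / ([Ag⁺]^2·P(H₂)) = 969.
E = E° − (0.0592/2) log Q = 0.80 − (0.0592/2)(2.986) = 0.712 V.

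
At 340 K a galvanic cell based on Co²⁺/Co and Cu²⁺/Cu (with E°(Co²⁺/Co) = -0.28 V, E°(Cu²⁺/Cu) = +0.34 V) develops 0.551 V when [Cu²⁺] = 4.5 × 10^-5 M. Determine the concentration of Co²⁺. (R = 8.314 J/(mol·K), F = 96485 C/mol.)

0.005 M

From the Nernst equation, ln Q = nF(E° − E)/RT = 2×96485×(0.62 − 0.551)/(8.314×340) = 4.710, so Q = 111.
With Q = [Co²⁺]/[Cu²⁺] and the known concentrations, [Co²⁺] in the numerator gives [Co²⁺] = 0.005 M.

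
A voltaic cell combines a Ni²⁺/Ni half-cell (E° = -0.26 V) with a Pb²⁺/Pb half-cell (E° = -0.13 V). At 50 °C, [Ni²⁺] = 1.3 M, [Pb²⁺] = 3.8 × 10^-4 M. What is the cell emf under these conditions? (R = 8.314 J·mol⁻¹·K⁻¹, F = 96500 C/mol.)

0.017 V

The Pb²⁺/Pb couple has the higher reduction potential and acts as the cathode, so E°_cell = -0.13 − (-0.26) = 0.13 V.
Balancing electrons gives n = 2; the reaction quotient is Q = [Ni²⁺]/[Pb²⁺] = 3420.
E = E° − (RT/nF) ln Q = 0.13 − (8.314×323)/(2×96500) × (8.138) = 0.130 − 0.113 = 0.017 V.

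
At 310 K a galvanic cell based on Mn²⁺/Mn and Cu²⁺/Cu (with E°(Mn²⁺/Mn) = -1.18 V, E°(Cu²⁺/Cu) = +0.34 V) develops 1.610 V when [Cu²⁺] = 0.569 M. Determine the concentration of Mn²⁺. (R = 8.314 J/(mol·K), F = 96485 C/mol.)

From the Nernst equation, ln Q = nF(E° − E)/RT = 2×96485×(1.52 − 1.610)/(8.314×310) = -6.738, so Q = 0.00118.
With Q = [Mn²⁺]/[Cu²⁺] and the known concentrations, [Mn²⁺] in the numerator gives [Mn²⁺] = 6.7 × 10^-4 M.

6.7 × 10^-4 M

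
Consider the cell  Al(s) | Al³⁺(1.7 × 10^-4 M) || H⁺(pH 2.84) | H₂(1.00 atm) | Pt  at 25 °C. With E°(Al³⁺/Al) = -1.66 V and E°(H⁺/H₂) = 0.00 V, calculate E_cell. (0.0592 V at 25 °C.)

1.57 V

The hydrogen couple is the cathode, so E°_cell = 1.66 V; n = 6.
[H⁺] = 10^(−2.84) = 0.0014 M, and Q = [Al³⁺]^2·P(H₂)^3 / [H⁺]^6 = 3.17 × 10^9.
E = E° − (0.0592/6) log Q = 1.66 − (0.0592/6)(9.501) = 1.566 V.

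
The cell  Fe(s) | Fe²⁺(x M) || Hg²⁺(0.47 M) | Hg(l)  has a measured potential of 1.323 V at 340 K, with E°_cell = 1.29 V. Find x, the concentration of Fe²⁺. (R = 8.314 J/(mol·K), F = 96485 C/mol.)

From the Nernst equation, ln Q = nF(E° − E)/RT = 2×96485×(1.29 − 1.323)/(8.314×340) = -2.253, so Q = 0.105.
With Q = [Fe²⁺]/[Hg²⁺] and the known concentrations, [Fe²⁺] in the numerator gives [Fe²⁺] = 0.049 M.

0.049 M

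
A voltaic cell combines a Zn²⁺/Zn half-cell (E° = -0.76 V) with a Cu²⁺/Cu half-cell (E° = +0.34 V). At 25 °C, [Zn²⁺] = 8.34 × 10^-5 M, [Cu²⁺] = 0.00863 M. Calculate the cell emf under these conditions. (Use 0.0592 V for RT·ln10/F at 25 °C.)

1.16 V

The Cu²⁺/Cu couple has the higher reduction potential and acts as the cathode, so E°_cell = +0.34 − (-0.76) = 1.10 V.
Balancing electrons gives n = 2; the reaction quotient is Q = [Zn²⁺]/[Cu²⁺] = 0.00966.
At 25 °C, E = E° − (0.0592/n) log Q = 1.10 − (0.0592/2)(-2.015) = 1.100 + 0.060 = 1.160 V.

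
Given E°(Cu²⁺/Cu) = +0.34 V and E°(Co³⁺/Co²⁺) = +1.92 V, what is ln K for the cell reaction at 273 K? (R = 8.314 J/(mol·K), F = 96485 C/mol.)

ln K = 134.3

E°_cell = +1.92 − (+0.34) = 1.58 V, with n = 2 electrons transferred.
At equilibrium E = 0, so the Nernst equation gives ln K = nFE°/RT = (2)(96485)(1.58)/((8.314)(273)) = 134.33.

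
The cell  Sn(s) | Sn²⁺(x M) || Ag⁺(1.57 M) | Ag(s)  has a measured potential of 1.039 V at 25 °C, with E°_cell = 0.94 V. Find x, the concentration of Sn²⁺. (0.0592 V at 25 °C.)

From the Nernst equation, log Q = n(E° − E)/0.0592 = 2(0.94 − 1.039)/0.0592 = -3.345, so Q = 4.52 × 10^-4.
With Q = [Sn²⁺]/[Ag⁺]^2 and the known concentrations, [Sn²⁺] in the numerator gives [Sn²⁺] = 0.0011 M.

0.0011 M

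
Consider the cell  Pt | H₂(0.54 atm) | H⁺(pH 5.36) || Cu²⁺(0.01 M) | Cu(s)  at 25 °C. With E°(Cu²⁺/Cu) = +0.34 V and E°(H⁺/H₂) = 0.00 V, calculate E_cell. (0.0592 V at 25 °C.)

0.59 V

The Cu²⁺/Cu couple is the cathode, so E°_cell = 0.34 V; n = 2.
[H⁺] = 10^(−5.36) = 4.4 × 10^-6 M, and Q = [H⁺]^2 / ([Cu²⁺]·P(H₂)) = 3.53 × 10^-9.
E = E° − (0.0592/2) log Q = 0.34 − (0.0592/2)(-8.452) = 0.590 V.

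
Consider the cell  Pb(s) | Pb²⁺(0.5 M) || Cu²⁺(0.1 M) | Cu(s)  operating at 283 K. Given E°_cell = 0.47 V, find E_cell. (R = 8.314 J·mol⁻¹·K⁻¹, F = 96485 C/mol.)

0.450 V

Balancing electrons gives n = 2; the reaction quotient is Q = [Pb²⁺]/[Cu²⁺] = 5.00.
E = E° − (RT/nF) ln Q = 0.47 − (8.314×283)/(2×96485) × (1.609) = 0.470 − 0.020 = 0.450 V.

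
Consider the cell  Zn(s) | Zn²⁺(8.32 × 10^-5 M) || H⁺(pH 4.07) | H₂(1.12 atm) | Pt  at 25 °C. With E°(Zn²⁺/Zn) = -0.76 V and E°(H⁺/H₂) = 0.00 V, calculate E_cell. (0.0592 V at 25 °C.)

The hydrogen couple is the cathode, so E°_cell = 0.76 V; n = 2.
[H⁺] = 10^(−4.07) = 8.5 × 10^-5 M, and Q = [Zn²⁺]·P(H₂) / [H⁺]^2 = 1.29 × 10^4.
E = E° − (0.0592/2) log Q = 0.76 − (0.0592/2)(4.109) = 0.638 V.

0.64 V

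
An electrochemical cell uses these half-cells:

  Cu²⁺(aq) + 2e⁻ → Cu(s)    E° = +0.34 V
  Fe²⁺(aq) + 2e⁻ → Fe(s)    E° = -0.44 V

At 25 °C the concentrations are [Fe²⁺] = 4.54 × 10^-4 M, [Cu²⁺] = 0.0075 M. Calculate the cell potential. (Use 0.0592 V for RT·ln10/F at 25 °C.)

The Cu²⁺/Cu couple has the higher reduction potential and acts as the cathode, so E°_cell = +0.34 − (-0.44) = 0.78 V.
Balancing electrons gives n = 2; the reaction quotient is Q = [Fe²⁺]/[Cu²⁺] = 0.0605.
At 25 °C, E = E° − (0.0592/n) log Q = 0.78 − (0.0592/2)(-1.218) = 0.780 + 0.036 = 0.816 V.

0.816 V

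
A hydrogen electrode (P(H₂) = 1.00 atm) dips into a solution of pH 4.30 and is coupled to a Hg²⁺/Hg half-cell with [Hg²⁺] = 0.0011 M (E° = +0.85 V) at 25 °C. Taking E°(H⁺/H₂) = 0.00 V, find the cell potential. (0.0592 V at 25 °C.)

The Hg²⁺/Hg couple is the cathode, so E°_cell = 0.85 V; n = 2.
[H⁺] = 10^(−4.30) = 5 × 10^-5 M, and Q = [H⁺]^2 / ([Hg²⁺]·P(H₂)) = 2.28 × 10^-6.
E = E° − (0.0592/2) log Q = 0.85 − (0.0592/2)(-5.641) = 1.017 V.

1.02 V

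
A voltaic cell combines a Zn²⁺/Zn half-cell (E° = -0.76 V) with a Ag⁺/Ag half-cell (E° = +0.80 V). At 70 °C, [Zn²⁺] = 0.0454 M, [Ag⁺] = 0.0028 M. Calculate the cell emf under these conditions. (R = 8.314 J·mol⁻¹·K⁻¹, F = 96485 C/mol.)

The Ag⁺/Ag couple has the higher reduction potential and acts as the cathode, so E°_cell = +0.80 − (-0.76) = 1.56 V.
Balancing electrons gives n = 2; the reaction quotient is Q = [Zn²⁺]/[Ag⁺]^2 = 5790.
E = E° − (RT/nF) ln Q = 1.56 − (8.314×343)/(2×96485) × (8.664) = 1.560 − 0.128 = 1.432 V.

1.43 V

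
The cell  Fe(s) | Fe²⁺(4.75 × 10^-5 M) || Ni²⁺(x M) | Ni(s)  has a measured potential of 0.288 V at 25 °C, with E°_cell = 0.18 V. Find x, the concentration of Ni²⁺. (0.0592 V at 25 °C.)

From the Nernst equation, log Q = n(E° − E)/0.0592 = 2(0.18 − 0.288)/0.0592 = -3.649, so Q = 2.25 × 10^-4.
With Q = [Fe²⁺]/[Ni²⁺] and the known concentrations, [Ni²⁺] in the denominator gives [Ni²⁺] = 0.21 M.

0.21 M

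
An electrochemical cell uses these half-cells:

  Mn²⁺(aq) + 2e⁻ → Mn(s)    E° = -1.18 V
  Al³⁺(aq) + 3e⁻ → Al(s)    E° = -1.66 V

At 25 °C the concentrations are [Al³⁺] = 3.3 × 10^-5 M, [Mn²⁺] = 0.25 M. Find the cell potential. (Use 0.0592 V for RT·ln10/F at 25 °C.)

The Mn²⁺/Mn couple has the higher reduction potential and acts as the cathode, so E°_cell = -1.18 − (-1.66) = 0.48 V.
Balancing electrons gives n = 6; the reaction quotient is Q = [Al³⁺]^2/[Mn²⁺]^3 = 6.97 × 10^-8.
At 25 °C, E = E° − (0.0592/n) log Q = 0.48 − (0.0592/6)(-7.157) = 0.480 + 0.071 = 0.551 V.

0.551 V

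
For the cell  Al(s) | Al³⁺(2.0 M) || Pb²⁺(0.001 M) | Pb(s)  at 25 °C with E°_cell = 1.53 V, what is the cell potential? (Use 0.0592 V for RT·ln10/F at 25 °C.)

1.44 V

Balancing electrons gives n = 6; the reaction quotient is Q = [Al³⁺]^2/[Pb²⁺]^3 = 4 × 10^9.
At 25 °C, E = E° − (0.0592/n) log Q = 1.53 − (0.0592/6)(9.602) = 1.530 − 0.095 = 1.435 V.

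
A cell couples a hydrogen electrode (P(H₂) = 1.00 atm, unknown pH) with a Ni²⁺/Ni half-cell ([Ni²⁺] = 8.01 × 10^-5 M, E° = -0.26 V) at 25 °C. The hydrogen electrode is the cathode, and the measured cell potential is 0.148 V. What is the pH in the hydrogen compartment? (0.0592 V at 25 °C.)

E°_cell = 0.26 V and n = 2.
log Q = n(E° − E)/0.0592 = 2×(0.26 − 0.148)/0.0592 = 3.784.
With Q = [Ni²⁺]·P(H₂) / [H⁺]^2, solving for [H⁺] gives log[H⁺] = -3.940, so pH = 3.94.

pH = 3.94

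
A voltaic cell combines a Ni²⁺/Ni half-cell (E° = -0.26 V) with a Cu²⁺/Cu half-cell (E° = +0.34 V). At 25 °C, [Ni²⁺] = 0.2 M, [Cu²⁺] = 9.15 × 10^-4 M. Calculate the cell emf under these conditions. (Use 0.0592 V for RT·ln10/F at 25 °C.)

The Cu²⁺/Cu couple has the higher reduction potential and acts as the cathode, so E°_cell = +0.34 − (-0.26) = 0.60 V.
Balancing electrons gives n = 2; the reaction quotient is Q = [Ni²⁺]/[Cu²⁺] = 219.
At 25 °C, E = E° − (0.0592/n) log Q = 0.60 − (0.0592/2)(2.340) = 0.600 − 0.069 = 0.531 V.

0.531 V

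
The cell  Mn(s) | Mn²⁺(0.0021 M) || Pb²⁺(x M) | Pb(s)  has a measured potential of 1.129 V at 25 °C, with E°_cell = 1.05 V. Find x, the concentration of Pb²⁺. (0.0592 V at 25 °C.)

0.98 M

From the Nernst equation, log Q = n(E° − E)/0.0592 = 2(1.05 − 1.129)/0.0592 = -2.669, so Q = 0.00214.
With Q = [Mn²⁺]/[Pb²⁺] and the known concentrations, [Pb²⁺] in the denominator gives [Pb²⁺] = 0.98 M.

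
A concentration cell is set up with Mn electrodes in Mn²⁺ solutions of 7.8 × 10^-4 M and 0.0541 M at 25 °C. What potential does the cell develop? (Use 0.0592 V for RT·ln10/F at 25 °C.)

Both half-cells are Mn²⁺/Mn, so E°_cell = 0. The concentrated side is the cathode; the cell reaction moves Mn²⁺ from high to low concentration with n = 2.
Q = [Mn²⁺]_dilute/[Mn²⁺]_conc = 7.8 × 10^-4/0.0541 = 0.0144.
E = 0 − (0.0592/2) log Q = −(0.0592/2)(-1.841) = 0.0545 V.

0.054 V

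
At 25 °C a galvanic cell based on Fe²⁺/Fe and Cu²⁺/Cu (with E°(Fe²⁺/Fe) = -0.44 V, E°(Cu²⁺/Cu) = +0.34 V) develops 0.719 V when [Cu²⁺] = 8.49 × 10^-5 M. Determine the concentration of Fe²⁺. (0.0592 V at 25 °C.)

0.0098 M

From the Nernst equation, log Q = n(E° − E)/0.0592 = 2(0.78 − 0.719)/0.0592 = 2.061, so Q = 115.
With Q = [Fe²⁺]/[Cu²⁺] and the known concentrations, [Fe²⁺] in the numerator gives [Fe²⁺] = 0.0098 M.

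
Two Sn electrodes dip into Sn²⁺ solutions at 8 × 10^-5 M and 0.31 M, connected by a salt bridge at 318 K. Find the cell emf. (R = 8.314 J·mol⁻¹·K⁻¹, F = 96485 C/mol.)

0.11 V

Both half-cells are Sn²⁺/Sn, so E°_cell = 0. The concentrated side is the cathode; the cell reaction moves Sn²⁺ from high to low concentration with n = 2.
Q = [Sn²⁺]_dilute/[Sn²⁺]_conc = 8 × 10^-5/0.31 = 2.58 × 10^-4.
E = 0 − (RT/nF) ln Q = −((8.314×318)/(2×96485))(-8.262) = 0.1132 V.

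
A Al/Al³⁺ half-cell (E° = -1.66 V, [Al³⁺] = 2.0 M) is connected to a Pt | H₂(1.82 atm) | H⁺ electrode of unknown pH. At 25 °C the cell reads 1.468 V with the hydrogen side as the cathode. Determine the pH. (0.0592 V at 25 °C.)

E°_cell = 1.66 V and n = 6.
log Q = n(E° − E)/0.0592 = 6×(1.66 − 1.468)/0.0592 = 19.459.
With Q = [Al³⁺]^2·P(H₂)^3 / [H⁺]^6, solving for [H⁺] gives log[H⁺] = -3.013, so pH = 3.01.

pH = 3.01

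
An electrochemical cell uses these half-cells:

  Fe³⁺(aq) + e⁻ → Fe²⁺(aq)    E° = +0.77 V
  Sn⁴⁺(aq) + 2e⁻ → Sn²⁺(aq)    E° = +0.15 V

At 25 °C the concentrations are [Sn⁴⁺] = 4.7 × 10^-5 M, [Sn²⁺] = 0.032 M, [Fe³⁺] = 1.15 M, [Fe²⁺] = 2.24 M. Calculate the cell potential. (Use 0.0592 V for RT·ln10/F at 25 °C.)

The Fe³⁺/Fe²⁺ couple has the higher reduction potential and acts as the cathode, so E°_cell = +0.77 − (+0.15) = 0.62 V.
Balancing electrons gives n = 2; the reaction quotient is Q = [Sn⁴⁺]·[Fe²⁺]^2/([Sn²⁺]·[Fe³⁺]^2) = 0.00557.
At 25 °C, E = E° − (0.0592/n) log Q = 0.62 − (0.0592/2)(-2.254) = 0.620 + 0.067 = 0.687 V.

0.687 V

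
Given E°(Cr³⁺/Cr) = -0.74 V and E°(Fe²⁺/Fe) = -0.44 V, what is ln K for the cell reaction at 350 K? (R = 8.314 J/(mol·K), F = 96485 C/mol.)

ln K = 59.7

E°_cell = -0.44 − (-0.74) = 0.30 V, with n = 6 electrons transferred.
At equilibrium E = 0, so the Nernst equation gives ln K = nFE°/RT = (6)(96485)(0.30)/((8.314)(350)) = 59.68.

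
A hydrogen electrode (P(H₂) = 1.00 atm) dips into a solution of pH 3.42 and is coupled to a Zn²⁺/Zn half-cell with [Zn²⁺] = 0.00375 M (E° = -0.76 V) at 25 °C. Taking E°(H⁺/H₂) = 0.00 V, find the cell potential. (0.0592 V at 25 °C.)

The hydrogen couple is the cathode, so E°_cell = 0.76 V; n = 2.
[H⁺] = 10^(−3.42) = 3.8 × 10^-4 M, and Q = [Zn²⁺]·P(H₂) / [H⁺]^2 = 2.59 × 10^4.
E = E° − (0.0592/2) log Q = 0.76 − (0.0592/2)(4.414) = 0.629 V.

0.63 V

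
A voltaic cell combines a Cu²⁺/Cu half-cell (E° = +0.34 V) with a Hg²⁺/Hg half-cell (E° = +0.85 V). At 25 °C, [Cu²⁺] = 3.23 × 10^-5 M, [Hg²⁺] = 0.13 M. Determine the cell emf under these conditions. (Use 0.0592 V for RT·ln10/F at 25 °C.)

The Hg²⁺/Hg couple has the higher reduction potential and acts as the cathode, so E°_cell = +0.85 − (+0.34) = 0.51 V.
Balancing electrons gives n = 2; the reaction quotient is Q = [Cu²⁺]/[Hg²⁺] = 2.48 × 10^-4.
At 25 °C, E = E° − (0.0592/n) log Q = 0.51 − (0.0592/2)(-3.605) = 0.510 + 0.107 = 0.617 V.

0.617 V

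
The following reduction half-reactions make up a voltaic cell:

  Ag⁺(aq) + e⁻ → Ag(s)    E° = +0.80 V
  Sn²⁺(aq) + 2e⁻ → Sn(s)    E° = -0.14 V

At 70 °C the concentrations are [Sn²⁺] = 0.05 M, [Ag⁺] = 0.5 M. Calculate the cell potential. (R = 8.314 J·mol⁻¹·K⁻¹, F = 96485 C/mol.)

0.964 V

The Ag⁺/Ag couple has the higher reduction potential and acts as the cathode, so E°_cell = +0.80 − (-0.14) = 0.94 V.
Balancing electrons gives n = 2; the reaction quotient is Q = [Sn²⁺]/[Ag⁺]^2 = 0.200.
E = E° − (RT/nF) ln Q = 0.94 − (8.314×343)/(2×96485) × (-1.609) = 0.940 + 0.024 = 0.964 V.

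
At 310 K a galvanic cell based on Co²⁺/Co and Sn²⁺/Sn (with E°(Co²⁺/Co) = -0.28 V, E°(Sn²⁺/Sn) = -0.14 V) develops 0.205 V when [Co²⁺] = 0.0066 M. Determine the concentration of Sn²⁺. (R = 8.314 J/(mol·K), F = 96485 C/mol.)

0.86 M

From the Nernst equation, ln Q = nF(E° − E)/RT = 2×96485×(0.14 − 0.205)/(8.314×310) = -4.867, so Q = 0.00770.
With Q = [Co²⁺]/[Sn²⁺] and the known concentrations, [Sn²⁺] in the denominator gives [Sn²⁺] = 0.86 M.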